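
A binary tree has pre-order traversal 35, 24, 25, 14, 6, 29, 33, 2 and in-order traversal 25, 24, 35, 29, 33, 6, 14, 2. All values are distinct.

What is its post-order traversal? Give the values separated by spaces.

The first element of pre-order is the root; it splits in-order into left and right subtrees.
Root 35: left subtree has 2 nodes {25, 24}, right has 5 {29, 33, 6, 14, 2}.
  Root 24: left subtree has 1 node {25}, right has 0 { }.
  Root 14: left subtree has 3 nodes {29, 33, 6}, right has 1 {2}.
    Root 6: left subtree has 2 nodes {29, 33}, right has 0 { }.
      Root 29: left subtree has 0 nodes { }, right has 1 {33}.

25 24 33 29 6 2 14 35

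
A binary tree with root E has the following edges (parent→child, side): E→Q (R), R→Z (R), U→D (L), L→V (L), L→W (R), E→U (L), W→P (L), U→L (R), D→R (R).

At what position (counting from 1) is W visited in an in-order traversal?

In-order visits the left subtree, then the node, then the right subtree.
At E: go left to U.
  At U: go left to D.
    At D: no left child.
    Visit D.
    At D: go right to R.
      At R: no left child.
      Visit R.
      At R: go right to Z.
        Z is a leaf — visit Z.
  Visit U.
  At U: go right to L.
    At L: go left to V.
      V is a leaf — visit V.
    Visit L.
    At L: go right to W.
      At W: go left to P.
        P is a leaf — visit P.
      Visit W.
      At W: no right child.
Visit E.
At E: go right to Q.
  Q is a leaf — visit Q.
Full in-order sequence: D, R, Z, U, V, L, P, W, E, Q.

8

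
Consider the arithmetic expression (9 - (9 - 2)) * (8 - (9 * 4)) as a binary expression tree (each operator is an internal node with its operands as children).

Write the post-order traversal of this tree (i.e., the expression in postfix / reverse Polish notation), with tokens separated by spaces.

Post-order on an expression tree gives postfix notation: for each operator, emit left operand, right operand, then the operator.

9 9 2 - - 8 9 4 * - *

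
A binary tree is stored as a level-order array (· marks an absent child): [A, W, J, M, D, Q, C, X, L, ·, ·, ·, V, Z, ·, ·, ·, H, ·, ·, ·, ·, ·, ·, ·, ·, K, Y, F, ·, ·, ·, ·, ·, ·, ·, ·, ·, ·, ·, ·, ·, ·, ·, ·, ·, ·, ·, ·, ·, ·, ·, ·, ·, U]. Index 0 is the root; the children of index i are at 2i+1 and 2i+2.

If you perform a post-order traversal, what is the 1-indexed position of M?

Post-order visits the left subtree, then the right subtree, then the node.
At A: go left to W.
  At W: go left to M.
    At M: go left to X.
      X is a leaf — visit X.
    At M: go right to L.
      At L: go left to H.
        H is a leaf — visit H.
      At L: no right child.
      Visit L.
    Visit M.
  At W: go right to D.
    D is a leaf — visit D.
  Visit W.
At A: go right to J.
  At J: go left to Q.
    At Q: no left child.
    At Q: go right to V.
      At V: no left child.
      At V: go right to K.
        At K: no left child.
        At K: go right to U.
          U is a leaf — visit U.
        Visit K.
      Visit V.
    Visit Q.
  At J: go right to C.
    At C: go left to Z.
      At Z: go left to Y.
        Y is a leaf — visit Y.
      At Z: go right to F.
        F is a leaf — visit F.
      Visit Z.
    At C: no right child.
    Visit C.
  Visit J.
Visit A.
Full post-order sequence: X, H, L, M, D, W, U, K, V, Q, Y, F, Z, C, J, A.

4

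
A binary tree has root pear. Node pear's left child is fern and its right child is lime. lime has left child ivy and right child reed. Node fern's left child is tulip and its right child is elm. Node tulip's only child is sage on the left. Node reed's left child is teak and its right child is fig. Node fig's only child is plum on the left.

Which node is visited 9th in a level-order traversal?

teak

Level-order visits nodes level by level from the root, left to right within each level.
Level 0: pear
Level 1: fern, lime
Level 2: tulip, elm, ivy, reed
Level 3: sage, teak, fig
Level 4: plum
Full level-order sequence: pear, fern, lime, tulip, elm, ivy, reed, sage, teak, fig, plum.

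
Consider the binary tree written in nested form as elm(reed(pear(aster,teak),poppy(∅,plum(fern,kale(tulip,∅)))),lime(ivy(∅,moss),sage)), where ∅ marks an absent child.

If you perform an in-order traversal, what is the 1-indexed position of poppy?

In-order visits the left subtree, then the node, then the right subtree.
At elm: go left to reed.
  At reed: go left to pear.
    At pear: go left to aster.
      aster is a leaf — visit aster.
    Visit pear.
    At pear: go right to teak.
      teak is a leaf — visit teak.
  Visit reed.
  At reed: go right to poppy.
    At poppy: no left child.
    Visit poppy.
    At poppy: go right to plum.
      At plum: go left to fern.
        fern is a leaf — visit fern.
      Visit plum.
      At plum: go right to kale.
        At kale: go left to tulip.
          tulip is a leaf — visit tulip.
        Visit kale.
        At kale: no right child.
Visit elm.
At elm: go right to lime.
  At lime: go left to ivy.
    At ivy: no left child.
    Visit ivy.
    At ivy: go right to moss.
      moss is a leaf — visit moss.
  Visit lime.
  At lime: go right to sage.
    sage is a leaf — visit sage.
Full in-order sequence: aster, pear, teak, reed, poppy, fern, plum, tulip, kale, elm, ivy, moss, lime, sage.

5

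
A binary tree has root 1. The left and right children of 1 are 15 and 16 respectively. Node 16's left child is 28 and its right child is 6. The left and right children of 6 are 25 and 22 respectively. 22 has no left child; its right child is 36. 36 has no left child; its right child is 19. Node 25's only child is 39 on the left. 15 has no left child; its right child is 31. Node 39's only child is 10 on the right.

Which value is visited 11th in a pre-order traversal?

Pre-order visits the node, then its left subtree, then its right subtree.
Visit 1.
At 1: go left to 15.
  Visit 15.
  At 15: no left child.
  At 15: go right to 31.
    31 is a leaf — visit 31.
At 1: go right to 16.
  Visit 16.
  At 16: go left to 28.
    28 is a leaf — visit 28.
  At 16: go right to 6.
    Visit 6.
    At 6: go left to 25.
      Visit 25.
      At 25: go left to 39.
        Visit 39.
        At 39: no left child.
        At 39: go right to 10.
          10 is a leaf — visit 10.
      At 25: no right child.
    At 6: go right to 22.
      Visit 22.
      At 22: no left child.
      At 22: go right to 36.
        Visit 36.
        At 36: no left child.
        At 36: go right to 19.
          19 is a leaf — visit 19.
Full pre-order sequence: 1, 15, 31, 16, 28, 6, 25, 39, 10, 22, 36, 19.

36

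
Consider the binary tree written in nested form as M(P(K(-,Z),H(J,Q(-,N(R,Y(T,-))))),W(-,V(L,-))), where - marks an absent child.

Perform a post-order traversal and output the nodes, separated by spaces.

Post-order visits the left subtree, then the right subtree, then the node.
At M: go left to P.
  At P: go left to K.
    At K: no left child.
    At K: go right to Z.
      Z is a leaf — visit Z.
    Visit K.
  At P: go right to H.
    At H: go left to J.
      J is a leaf — visit J.
    At H: go right to Q.
      At Q: no left child.
      At Q: go right to N.
        At N: go left to R.
          R is a leaf — visit R.
        At N: go right to Y.
          At Y: go left to T.
            T is a leaf — visit T.
          At Y: no right child.
          Visit Y.
        Visit N.
      Visit Q.
    Visit H.
  Visit P.
At M: go right to W.
  At W: no left child.
  At W: go right to V.
    At V: go left to L.
      L is a leaf — visit L.
    At V: no right child.
    Visit V.
  Visit W.
Visit M.

Z K J R T Y N Q H P L V W M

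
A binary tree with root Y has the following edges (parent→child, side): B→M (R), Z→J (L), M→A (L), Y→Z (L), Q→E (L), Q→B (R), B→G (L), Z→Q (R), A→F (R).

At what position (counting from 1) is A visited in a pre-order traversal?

Pre-order visits the node, then its left subtree, then its right subtree.
Visit Y.
At Y: go left to Z.
  Visit Z.
  At Z: go left to J.
    J is a leaf — visit J.
  At Z: go right to Q.
    Visit Q.
    At Q: go left to E.
      E is a leaf — visit E.
    At Q: go right to B.
      Visit B.
      At B: go left to G.
        G is a leaf — visit G.
      At B: go right to M.
        Visit M.
        At M: go left to A.
          Visit A.
          At A: no left child.
          At A: go right to F.
            F is a leaf — visit F.
        At M: no right child.
At Y: no right child.
Full pre-order sequence: Y, Z, J, Q, E, B, G, M, A, F.

9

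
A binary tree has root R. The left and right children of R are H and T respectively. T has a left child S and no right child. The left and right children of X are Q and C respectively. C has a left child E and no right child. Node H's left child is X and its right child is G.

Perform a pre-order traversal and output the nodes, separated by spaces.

R H X Q C E G T S

Pre-order visits the node, then its left subtree, then its right subtree.
Visit R.
At R: go left to H.
  Visit H.
  At H: go left to X.
    Visit X.
    At X: go left to Q.
      Q is a leaf — visit Q.
    At X: go right to C.
      Visit C.
      At C: go left to E.
        E is a leaf — visit E.
      At C: no right child.
  At H: go right to G.
    G is a leaf — visit G.
At R: go right to T.
  Visit T.
  At T: go left to S.
    S is a leaf — visit S.
  At T: no right child.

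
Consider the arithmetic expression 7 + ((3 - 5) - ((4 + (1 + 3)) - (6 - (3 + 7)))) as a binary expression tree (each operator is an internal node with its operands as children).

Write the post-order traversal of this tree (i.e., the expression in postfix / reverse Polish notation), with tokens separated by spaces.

7 3 5 - 4 1 3 + + 6 3 7 + - - - +

Post-order on an expression tree gives postfix notation: for each operator, emit left operand, right operand, then the operator.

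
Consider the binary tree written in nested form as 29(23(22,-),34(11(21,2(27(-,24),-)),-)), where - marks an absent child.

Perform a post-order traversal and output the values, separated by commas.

Post-order visits the left subtree, then the right subtree, then the node.
At 29: go left to 23.
  At 23: go left to 22.
    22 is a leaf — visit 22.
  At 23: no right child.
  Visit 23.
At 29: go right to 34.
  At 34: go left to 11.
    At 11: go left to 21.
      21 is a leaf — visit 21.
    At 11: go right to 2.
      At 2: go left to 27.
        At 27: no left child.
        At 27: go right to 24.
          24 is a leaf — visit 24.
        Visit 27.
      At 2: no right child.
      Visit 2.
    Visit 11.
  At 34: no right child.
  Visit 34.
Visit 29.

22, 23, 21, 24, 27, 2, 11, 34, 29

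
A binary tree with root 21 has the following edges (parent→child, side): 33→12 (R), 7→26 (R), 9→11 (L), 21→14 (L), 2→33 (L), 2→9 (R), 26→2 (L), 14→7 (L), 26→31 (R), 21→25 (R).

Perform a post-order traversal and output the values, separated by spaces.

Post-order visits the left subtree, then the right subtree, then the node.
At 21: go left to 14.
  At 14: go left to 7.
    At 7: no left child.
    At 7: go right to 26.
      At 26: go left to 2.
        At 2: go left to 33.
          At 33: no left child.
          At 33: go right to 12.
            12 is a leaf — visit 12.
          Visit 33.
        At 2: go right to 9.
          At 9: go left to 11.
            11 is a leaf — visit 11.
          At 9: no right child.
          Visit 9.
        Visit 2.
      At 26: go right to 31.
        31 is a leaf — visit 31.
      Visit 26.
    Visit 7.
  At 14: no right child.
  Visit 14.
At 21: go right to 25.
  25 is a leaf — visit 25.
Visit 21.

12 33 11 9 2 31 26 7 14 25 21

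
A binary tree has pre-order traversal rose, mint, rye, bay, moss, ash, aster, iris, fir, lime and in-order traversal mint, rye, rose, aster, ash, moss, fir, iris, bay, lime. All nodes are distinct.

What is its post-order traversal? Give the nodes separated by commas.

rye, mint, aster, ash, fir, iris, moss, lime, bay, rose

The first element of pre-order is the root; it splits in-order into left and right subtrees.
Root rose: left subtree has 2 nodes {mint, rye}, right has 7 {aster, ash, moss, fir, iris, bay, lime}.
  Root mint: left subtree has 0 nodes { }, right has 1 {rye}.
  Root bay: left subtree has 5 nodes {aster, ash, moss, fir, iris}, right has 1 {lime}.
    Root moss: left subtree has 2 nodes {aster, ash}, right has 2 {fir, iris}.
      Root ash: left subtree has 1 node {aster}, right has 0 { }.
      Root iris: left subtree has 1 node {fir}, right has 0 { }.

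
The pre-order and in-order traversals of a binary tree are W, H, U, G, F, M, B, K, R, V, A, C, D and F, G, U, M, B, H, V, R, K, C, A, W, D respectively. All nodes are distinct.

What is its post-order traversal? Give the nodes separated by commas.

The first element of pre-order is the root; it splits in-order into left and right subtrees.
Root W: left subtree has 11 nodes {F, G, U, M, B, H, V, R, K, C, A}, right has 1 {D}.
  Root H: left subtree has 5 nodes {F, G, U, M, B}, right has 5 {V, R, K, C, A}.
    Root U: left subtree has 2 nodes {F, G}, right has 2 {M, B}.
      Root G: left subtree has 1 node {F}, right has 0 { }.
      Root M: left subtree has 0 nodes { }, right has 1 {B}.
    Root K: left subtree has 2 nodes {V, R}, right has 2 {C, A}.
      Root R: left subtree has 1 node {V}, right has 0 { }.
      Root A: left subtree has 1 node {C}, right has 0 { }.

F, G, B, M, U, V, R, C, A, K, H, D, W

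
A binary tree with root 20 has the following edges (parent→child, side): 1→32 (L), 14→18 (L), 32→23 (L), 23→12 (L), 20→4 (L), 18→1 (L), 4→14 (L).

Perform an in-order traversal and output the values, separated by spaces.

12 23 32 1 18 14 4 20

In-order visits the left subtree, then the node, then the right subtree.
At 20: go left to 4.
  At 4: go left to 14.
    At 14: go left to 18.
      At 18: go left to 1.
        At 1: go left to 32.
          At 32: go left to 23.
            At 23: go left to 12.
              12 is a leaf — visit 12.
            Visit 23.
            At 23: no right child.
          Visit 32.
          At 32: no right child.
        Visit 1.
        At 1: no right child.
      Visit 18.
      At 18: no right child.
    Visit 14.
    At 14: no right child.
  Visit 4.
  At 4: no right child.
Visit 20.
At 20: no right child.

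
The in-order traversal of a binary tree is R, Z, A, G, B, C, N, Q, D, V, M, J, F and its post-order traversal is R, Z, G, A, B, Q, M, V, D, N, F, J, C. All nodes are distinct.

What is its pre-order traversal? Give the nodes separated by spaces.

The last element of post-order is the root; it splits in-order into left and right subtrees.
Root C: left subtree has 5 nodes {R, Z, A, G, B}, right has 7 {N, Q, D, V, M, J, F}.
  Root B: left subtree has 4 nodes {R, Z, A, G}, right has 0 { }.
    Root A: left subtree has 2 nodes {R, Z}, right has 1 {G}.
      Root Z: left subtree has 1 node {R}, right has 0 { }.
  Root J: left subtree has 5 nodes {N, Q, D, V, M}, right has 1 {F}.
    Root N: left subtree has 0 nodes { }, right has 4 {Q, D, V, M}.
      Root D: left subtree has 1 node {Q}, right has 2 {V, M}.
        Root V: left subtree has 0 nodes { }, right has 1 {M}.

C B A Z R G J N D Q V M F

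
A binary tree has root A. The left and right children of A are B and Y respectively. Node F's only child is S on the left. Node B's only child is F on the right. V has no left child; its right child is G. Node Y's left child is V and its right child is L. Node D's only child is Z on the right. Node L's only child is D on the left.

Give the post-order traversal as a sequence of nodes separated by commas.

Post-order visits the left subtree, then the right subtree, then the node.
At A: go left to B.
  At B: no left child.
  At B: go right to F.
    At F: go left to S.
      S is a leaf — visit S.
    At F: no right child.
    Visit F.
  Visit B.
At A: go right to Y.
  At Y: go left to V.
    At V: no left child.
    At V: go right to G.
      G is a leaf — visit G.
    Visit V.
  At Y: go right to L.
    At L: go left to D.
      At D: no left child.
      At D: go right to Z.
        Z is a leaf — visit Z.
      Visit D.
    At L: no right child.
    Visit L.
  Visit Y.
Visit A.

S, F, B, G, V, Z, D, L, Y, A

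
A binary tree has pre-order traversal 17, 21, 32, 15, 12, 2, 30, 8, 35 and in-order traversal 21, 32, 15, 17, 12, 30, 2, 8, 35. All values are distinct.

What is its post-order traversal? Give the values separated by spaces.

15 32 21 30 35 8 2 12 17

The first element of pre-order is the root; it splits in-order into left and right subtrees.
Root 17: left subtree has 3 nodes {21, 32, 15}, right has 5 {12, 30, 2, 8, 35}.
  Root 21: left subtree has 0 nodes { }, right has 2 {32, 15}.
    Root 32: left subtree has 0 nodes { }, right has 1 {15}.
  Root 12: left subtree has 0 nodes { }, right has 4 {30, 2, 8, 35}.
    Root 2: left subtree has 1 node {30}, right has 2 {8, 35}.
      Root 8: left subtree has 0 nodes { }, right has 1 {35}.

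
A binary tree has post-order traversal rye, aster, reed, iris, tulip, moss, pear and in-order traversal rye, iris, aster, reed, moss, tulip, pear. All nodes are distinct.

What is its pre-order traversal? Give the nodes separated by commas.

pear, moss, iris, rye, reed, aster, tulip

The last element of post-order is the root; it splits in-order into left and right subtrees.
Root pear: left subtree has 6 nodes {rye, iris, aster, reed, moss, tulip}, right has 0 { }.
  Root moss: left subtree has 4 nodes {rye, iris, aster, reed}, right has 1 {tulip}.
    Root iris: left subtree has 1 node {rye}, right has 2 {aster, reed}.
      Root reed: left subtree has 1 node {aster}, right has 0 { }.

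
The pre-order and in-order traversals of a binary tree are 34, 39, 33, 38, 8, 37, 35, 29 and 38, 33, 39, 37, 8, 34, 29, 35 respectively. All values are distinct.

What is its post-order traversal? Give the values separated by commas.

The first element of pre-order is the root; it splits in-order into left and right subtrees.
Root 34: left subtree has 5 nodes {38, 33, 39, 37, 8}, right has 2 {29, 35}.
  Root 39: left subtree has 2 nodes {38, 33}, right has 2 {37, 8}.
    Root 33: left subtree has 1 node {38}, right has 0 { }.
    Root 8: left subtree has 1 node {37}, right has 0 { }.
  Root 35: left subtree has 1 node {29}, right has 0 { }.

38, 33, 37, 8, 39, 29, 35, 34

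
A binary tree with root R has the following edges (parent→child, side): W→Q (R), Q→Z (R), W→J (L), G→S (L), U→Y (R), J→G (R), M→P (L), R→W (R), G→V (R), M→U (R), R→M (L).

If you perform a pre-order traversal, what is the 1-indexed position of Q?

Pre-order visits the node, then its left subtree, then its right subtree.
Visit R.
At R: go left to M.
  Visit M.
  At M: go left to P.
    P is a leaf — visit P.
  At M: go right to U.
    Visit U.
    At U: no left child.
    At U: go right to Y.
      Y is a leaf — visit Y.
At R: go right to W.
  Visit W.
  At W: go left to J.
    Visit J.
    At J: no left child.
    At J: go right to G.
      Visit G.
      At G: go left to S.
        S is a leaf — visit S.
      At G: go right to V.
        V is a leaf — visit V.
  At W: go right to Q.
    Visit Q.
    At Q: no left child.
    At Q: go right to Z.
      Z is a leaf — visit Z.
Full pre-order sequence: R, M, P, U, Y, W, J, G, S, V, Q, Z.

11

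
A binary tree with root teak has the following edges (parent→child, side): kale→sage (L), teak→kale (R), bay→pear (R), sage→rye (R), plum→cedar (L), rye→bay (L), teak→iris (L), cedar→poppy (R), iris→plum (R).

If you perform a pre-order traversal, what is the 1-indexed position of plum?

Pre-order visits the node, then its left subtree, then its right subtree.
Visit teak.
At teak: go left to iris.
  Visit iris.
  At iris: no left child.
  At iris: go right to plum.
    Visit plum.
    At plum: go left to cedar.
      Visit cedar.
      At cedar: no left child.
      At cedar: go right to poppy.
        poppy is a leaf — visit poppy.
    At plum: no right child.
At teak: go right to kale.
  Visit kale.
  At kale: go left to sage.
    Visit sage.
    At sage: no left child.
    At sage: go right to rye.
      Visit rye.
      At rye: go left to bay.
        Visit bay.
        At bay: no left child.
        At bay: go right to pear.
          pear is a leaf — visit pear.
      At rye: no right child.
  At kale: no right child.
Full pre-order sequence: teak, iris, plum, cedar, poppy, kale, sage, rye, bay, pear.

3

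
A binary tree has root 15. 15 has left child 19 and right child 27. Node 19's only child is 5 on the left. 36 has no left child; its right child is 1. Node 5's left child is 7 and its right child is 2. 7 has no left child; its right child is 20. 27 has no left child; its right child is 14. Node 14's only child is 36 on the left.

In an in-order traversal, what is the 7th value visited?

27

In-order visits the left subtree, then the node, then the right subtree.
At 15: go left to 19.
  At 19: go left to 5.
    At 5: go left to 7.
      At 7: no left child.
      Visit 7.
      At 7: go right to 20.
        20 is a leaf — visit 20.
    Visit 5.
    At 5: go right to 2.
      2 is a leaf — visit 2.
  Visit 19.
  At 19: no right child.
Visit 15.
At 15: go right to 27.
  At 27: no left child.
  Visit 27.
  At 27: go right to 14.
    At 14: go left to 36.
      At 36: no left child.
      Visit 36.
      At 36: go right to 1.
        1 is a leaf — visit 1.
    Visit 14.
    At 14: no right child.
Full in-order sequence: 7, 20, 5, 2, 19, 15, 27, 36, 1, 14.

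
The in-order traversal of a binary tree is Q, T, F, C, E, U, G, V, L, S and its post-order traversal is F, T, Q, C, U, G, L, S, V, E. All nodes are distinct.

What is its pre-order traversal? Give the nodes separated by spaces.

The last element of post-order is the root; it splits in-order into left and right subtrees.
Root E: left subtree has 4 nodes {Q, T, F, C}, right has 5 {U, G, V, L, S}.
  Root C: left subtree has 3 nodes {Q, T, F}, right has 0 { }.
    Root Q: left subtree has 0 nodes { }, right has 2 {T, F}.
      Root T: left subtree has 0 nodes { }, right has 1 {F}.
  Root V: left subtree has 2 nodes {U, G}, right has 2 {L, S}.
    Root G: left subtree has 1 node {U}, right has 0 { }.
    Root S: left subtree has 1 node {L}, right has 0 { }.

E C Q T F V G U S L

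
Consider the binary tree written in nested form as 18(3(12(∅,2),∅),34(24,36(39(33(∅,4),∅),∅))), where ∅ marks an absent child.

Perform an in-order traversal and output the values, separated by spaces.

12 2 3 18 24 34 33 4 39 36

In-order visits the left subtree, then the node, then the right subtree.
At 18: go left to 3.
  At 3: go left to 12.
    At 12: no left child.
    Visit 12.
    At 12: go right to 2.
      2 is a leaf — visit 2.
  Visit 3.
  At 3: no right child.
Visit 18.
At 18: go right to 34.
  At 34: go left to 24.
    24 is a leaf — visit 24.
  Visit 34.
  At 34: go right to 36.
    At 36: go left to 39.
      At 39: go left to 33.
        At 33: no left child.
        Visit 33.
        At 33: go right to 4.
          4 is a leaf — visit 4.
      Visit 39.
      At 39: no right child.
    Visit 36.
    At 36: no right child.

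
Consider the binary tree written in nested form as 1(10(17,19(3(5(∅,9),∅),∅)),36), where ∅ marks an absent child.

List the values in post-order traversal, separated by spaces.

Post-order visits the left subtree, then the right subtree, then the node.
At 1: go left to 10.
  At 10: go left to 17.
    17 is a leaf — visit 17.
  At 10: go right to 19.
    At 19: go left to 3.
      At 3: go left to 5.
        At 5: no left child.
        At 5: go right to 9.
          9 is a leaf — visit 9.
        Visit 5.
      At 3: no right child.
      Visit 3.
    At 19: no right child.
    Visit 19.
  Visit 10.
At 1: go right to 36.
  36 is a leaf — visit 36.
Visit 1.

17 9 5 3 19 10 36 1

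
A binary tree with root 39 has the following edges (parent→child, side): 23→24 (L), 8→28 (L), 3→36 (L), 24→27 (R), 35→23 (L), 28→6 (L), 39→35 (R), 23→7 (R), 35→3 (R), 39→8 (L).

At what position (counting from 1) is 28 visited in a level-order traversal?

Level-order visits nodes level by level from the root, left to right within each level.
Level 0: 39
Level 1: 8, 35
Level 2: 28, 23, 3
Level 3: 6, 24, 7, 36
Level 4: 27
Full level-order sequence: 39, 8, 35, 28, 23, 3, 6, 24, 7, 36, 27.

4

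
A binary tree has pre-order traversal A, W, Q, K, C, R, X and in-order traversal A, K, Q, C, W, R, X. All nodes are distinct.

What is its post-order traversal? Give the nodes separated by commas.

The first element of pre-order is the root; it splits in-order into left and right subtrees.
Root A: left subtree has 0 nodes { }, right has 6 {K, Q, C, W, R, X}.
  Root W: left subtree has 3 nodes {K, Q, C}, right has 2 {R, X}.
    Root Q: left subtree has 1 node {K}, right has 1 {C}.
    Root R: left subtree has 0 nodes { }, right has 1 {X}.

K, C, Q, X, R, W, A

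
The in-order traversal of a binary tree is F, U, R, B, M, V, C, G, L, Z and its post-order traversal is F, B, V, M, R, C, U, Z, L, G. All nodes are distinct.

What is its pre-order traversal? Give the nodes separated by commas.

The last element of post-order is the root; it splits in-order into left and right subtrees.
Root G: left subtree has 7 nodes {F, U, R, B, M, V, C}, right has 2 {L, Z}.
  Root U: left subtree has 1 node {F}, right has 5 {R, B, M, V, C}.
    Root C: left subtree has 4 nodes {R, B, M, V}, right has 0 { }.
      Root R: left subtree has 0 nodes { }, right has 3 {B, M, V}.
        Root M: left subtree has 1 node {B}, right has 1 {V}.
  Root L: left subtree has 0 nodes { }, right has 1 {Z}.

G, U, F, C, R, M, B, V, L, Z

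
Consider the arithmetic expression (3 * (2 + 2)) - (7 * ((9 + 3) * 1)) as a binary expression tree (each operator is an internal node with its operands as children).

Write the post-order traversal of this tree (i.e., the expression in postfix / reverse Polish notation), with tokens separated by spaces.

3 2 2 + * 7 9 3 + 1 * * -

Post-order on an expression tree gives postfix notation: for each operator, emit left operand, right operand, then the operator.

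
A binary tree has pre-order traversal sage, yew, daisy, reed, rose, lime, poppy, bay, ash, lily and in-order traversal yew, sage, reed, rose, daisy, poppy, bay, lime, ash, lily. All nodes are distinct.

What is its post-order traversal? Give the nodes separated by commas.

The first element of pre-order is the root; it splits in-order into left and right subtrees.
Root sage: left subtree has 1 node {yew}, right has 8 {reed, rose, daisy, poppy, bay, lime, ash, lily}.
  Root daisy: left subtree has 2 nodes {reed, rose}, right has 5 {poppy, bay, lime, ash, lily}.
    Root reed: left subtree has 0 nodes { }, right has 1 {rose}.
    Root lime: left subtree has 2 nodes {poppy, bay}, right has 2 {ash, lily}.
      Root poppy: left subtree has 0 nodes { }, right has 1 {bay}.
      Root ash: left subtree has 0 nodes { }, right has 1 {lily}.

yew, rose, reed, bay, poppy, lily, ash, lime, daisy, sage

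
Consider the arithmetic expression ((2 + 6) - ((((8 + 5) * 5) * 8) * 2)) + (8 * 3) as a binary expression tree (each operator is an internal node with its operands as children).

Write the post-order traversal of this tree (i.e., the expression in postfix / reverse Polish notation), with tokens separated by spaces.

Post-order on an expression tree gives postfix notation: for each operator, emit left operand, right operand, then the operator.

2 6 + 8 5 + 5 * 8 * 2 * - 8 3 * +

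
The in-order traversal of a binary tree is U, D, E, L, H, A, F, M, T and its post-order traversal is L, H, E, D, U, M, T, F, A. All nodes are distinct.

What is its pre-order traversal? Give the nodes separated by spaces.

A U D E H L F T M

The last element of post-order is the root; it splits in-order into left and right subtrees.
Root A: left subtree has 5 nodes {U, D, E, L, H}, right has 3 {F, M, T}.
  Root U: left subtree has 0 nodes { }, right has 4 {D, E, L, H}.
    Root D: left subtree has 0 nodes { }, right has 3 {E, L, H}.
      Root E: left subtree has 0 nodes { }, right has 2 {L, H}.
        Root H: left subtree has 1 node {L}, right has 0 { }.
  Root F: left subtree has 0 nodes { }, right has 2 {M, T}.
    Root T: left subtree has 1 node {M}, right has 0 { }.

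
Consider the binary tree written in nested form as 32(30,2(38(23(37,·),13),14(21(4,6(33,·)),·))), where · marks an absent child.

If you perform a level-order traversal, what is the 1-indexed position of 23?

Level-order visits nodes level by level from the root, left to right within each level.
Level 0: 32
Level 1: 30, 2
Level 2: 38, 14
Level 3: 23, 13, 21
Level 4: 37, 4, 6
Level 5: 33
Full level-order sequence: 32, 30, 2, 38, 14, 23, 13, 21, 37, 4, 6, 33.

6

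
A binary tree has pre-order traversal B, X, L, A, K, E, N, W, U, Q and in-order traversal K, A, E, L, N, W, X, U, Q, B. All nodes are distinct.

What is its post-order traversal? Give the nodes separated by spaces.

K E A W N L Q U X B

The first element of pre-order is the root; it splits in-order into left and right subtrees.
Root B: left subtree has 9 nodes {K, A, E, L, N, W, X, U, Q}, right has 0 { }.
  Root X: left subtree has 6 nodes {K, A, E, L, N, W}, right has 2 {U, Q}.
    Root L: left subtree has 3 nodes {K, A, E}, right has 2 {N, W}.
      Root A: left subtree has 1 node {K}, right has 1 {E}.
      Root N: left subtree has 0 nodes { }, right has 1 {W}.
    Root U: left subtree has 0 nodes { }, right has 1 {Q}.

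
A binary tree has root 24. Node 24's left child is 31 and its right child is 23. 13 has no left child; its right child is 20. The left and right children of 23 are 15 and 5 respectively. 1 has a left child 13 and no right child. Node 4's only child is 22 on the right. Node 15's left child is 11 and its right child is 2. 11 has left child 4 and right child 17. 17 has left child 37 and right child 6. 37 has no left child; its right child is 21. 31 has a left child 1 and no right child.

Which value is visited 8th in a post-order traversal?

Post-order visits the left subtree, then the right subtree, then the node.
At 24: go left to 31.
  At 31: go left to 1.
    At 1: go left to 13.
      At 13: no left child.
      At 13: go right to 20.
        20 is a leaf — visit 20.
      Visit 13.
    At 1: no right child.
    Visit 1.
  At 31: no right child.
  Visit 31.
At 24: go right to 23.
  At 23: go left to 15.
    At 15: go left to 11.
      At 11: go left to 4.
        At 4: no left child.
        At 4: go right to 22.
          22 is a leaf — visit 22.
        Visit 4.
      At 11: go right to 17.
        At 17: go left to 37.
          At 37: no left child.
          At 37: go right to 21.
            21 is a leaf — visit 21.
          Visit 37.
        At 17: go right to 6.
          6 is a leaf — visit 6.
        Visit 17.
      Visit 11.
    At 15: go right to 2.
      2 is a leaf — visit 2.
    Visit 15.
  At 23: go right to 5.
    5 is a leaf — visit 5.
  Visit 23.
Visit 24.
Full post-order sequence: 20, 13, 1, 31, 22, 4, 21, 37, 6, 17, 11, 2, 15, 5, 23, 24.

37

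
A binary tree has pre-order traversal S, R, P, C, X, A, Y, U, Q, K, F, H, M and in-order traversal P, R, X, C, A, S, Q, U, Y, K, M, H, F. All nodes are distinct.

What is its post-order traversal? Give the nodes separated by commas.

The first element of pre-order is the root; it splits in-order into left and right subtrees.
Root S: left subtree has 5 nodes {P, R, X, C, A}, right has 7 {Q, U, Y, K, M, H, F}.
  Root R: left subtree has 1 node {P}, right has 3 {X, C, A}.
    Root C: left subtree has 1 node {X}, right has 1 {A}.
  Root Y: left subtree has 2 nodes {Q, U}, right has 4 {K, M, H, F}.
    Root U: left subtree has 1 node {Q}, right has 0 { }.
    Root K: left subtree has 0 nodes { }, right has 3 {M, H, F}.
      Root F: left subtree has 2 nodes {M, H}, right has 0 { }.
        Root H: left subtree has 1 node {M}, right has 0 { }.

P, X, A, C, R, Q, U, M, H, F, K, Y, S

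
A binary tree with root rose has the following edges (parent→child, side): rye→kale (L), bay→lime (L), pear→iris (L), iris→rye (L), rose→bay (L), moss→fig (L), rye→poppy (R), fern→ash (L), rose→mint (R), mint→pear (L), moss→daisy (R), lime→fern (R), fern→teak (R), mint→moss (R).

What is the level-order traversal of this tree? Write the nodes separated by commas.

rose, bay, mint, lime, pear, moss, fern, iris, fig, daisy, ash, teak, rye, kale, poppy

Level-order visits nodes level by level from the root, left to right within each level.
Level 0: rose
Level 1: bay, mint
Level 2: lime, pear, moss
Level 3: fern, iris, fig, daisy
Level 4: ash, teak, rye
Level 5: kale, poppy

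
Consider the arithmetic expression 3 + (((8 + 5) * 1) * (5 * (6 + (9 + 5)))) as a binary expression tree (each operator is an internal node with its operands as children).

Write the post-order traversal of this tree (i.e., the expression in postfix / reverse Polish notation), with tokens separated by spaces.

3 8 5 + 1 * 5 6 9 5 + + * * +

Post-order on an expression tree gives postfix notation: for each operator, emit left operand, right operand, then the operator.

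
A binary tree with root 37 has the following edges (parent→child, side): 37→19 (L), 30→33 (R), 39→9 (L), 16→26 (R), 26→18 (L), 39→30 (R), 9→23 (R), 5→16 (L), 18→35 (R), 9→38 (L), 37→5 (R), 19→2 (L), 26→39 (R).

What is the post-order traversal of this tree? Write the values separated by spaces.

Post-order visits the left subtree, then the right subtree, then the node.
At 37: go left to 19.
  At 19: go left to 2.
    2 is a leaf — visit 2.
  At 19: no right child.
  Visit 19.
At 37: go right to 5.
  At 5: go left to 16.
    At 16: no left child.
    At 16: go right to 26.
      At 26: go left to 18.
        At 18: no left child.
        At 18: go right to 35.
          35 is a leaf — visit 35.
        Visit 18.
      At 26: go right to 39.
        At 39: go left to 9.
          At 9: go left to 38.
            38 is a leaf — visit 38.
          At 9: go right to 23.
            23 is a leaf — visit 23.
          Visit 9.
        At 39: go right to 30.
          At 30: no left child.
          At 30: go right to 33.
            33 is a leaf — visit 33.
          Visit 30.
        Visit 39.
      Visit 26.
    Visit 16.
  At 5: no right child.
  Visit 5.
Visit 37.

2 19 35 18 38 23 9 33 30 39 26 16 5 37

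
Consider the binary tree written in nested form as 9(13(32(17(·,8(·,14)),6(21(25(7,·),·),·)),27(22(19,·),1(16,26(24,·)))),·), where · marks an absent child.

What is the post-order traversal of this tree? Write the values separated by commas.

14, 8, 17, 7, 25, 21, 6, 32, 19, 22, 16, 24, 26, 1, 27, 13, 9

Post-order visits the left subtree, then the right subtree, then the node.
At 9: go left to 13.
  At 13: go left to 32.
    At 32: go left to 17.
      At 17: no left child.
      At 17: go right to 8.
        At 8: no left child.
        At 8: go right to 14.
          14 is a leaf — visit 14.
        Visit 8.
      Visit 17.
    At 32: go right to 6.
      At 6: go left to 21.
        At 21: go left to 25.
          At 25: go left to 7.
            7 is a leaf — visit 7.
          At 25: no right child.
          Visit 25.
        At 21: no right child.
        Visit 21.
      At 6: no right child.
      Visit 6.
    Visit 32.
  At 13: go right to 27.
    At 27: go left to 22.
      At 22: go left to 19.
        19 is a leaf — visit 19.
      At 22: no right child.
      Visit 22.
    At 27: go right to 1.
      At 1: go left to 16.
        16 is a leaf — visit 16.
      At 1: go right to 26.
        At 26: go left to 24.
          24 is a leaf — visit 24.
        At 26: no right child.
        Visit 26.
      Visit 1.
    Visit 27.
  Visit 13.
At 9: no right child.
Visit 9.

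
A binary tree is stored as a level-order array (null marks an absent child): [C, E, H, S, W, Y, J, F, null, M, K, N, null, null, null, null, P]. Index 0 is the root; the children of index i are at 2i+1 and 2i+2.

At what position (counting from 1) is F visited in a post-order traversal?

Post-order visits the left subtree, then the right subtree, then the node.
At C: go left to E.
  At E: go left to S.
    At S: go left to F.
      At F: no left child.
      At F: go right to P.
        P is a leaf — visit P.
      Visit F.
    At S: no right child.
    Visit S.
  At E: go right to W.
    At W: go left to M.
      M is a leaf — visit M.
    At W: go right to K.
      K is a leaf — visit K.
    Visit W.
  Visit E.
At C: go right to H.
  At H: go left to Y.
    At Y: go left to N.
      N is a leaf — visit N.
    At Y: no right child.
    Visit Y.
  At H: go right to J.
    J is a leaf — visit J.
  Visit H.
Visit C.
Full post-order sequence: P, F, S, M, K, W, E, N, Y, J, H, C.

2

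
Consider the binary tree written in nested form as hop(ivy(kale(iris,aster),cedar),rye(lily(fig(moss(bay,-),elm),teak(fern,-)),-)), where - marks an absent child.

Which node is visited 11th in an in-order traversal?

lily

In-order visits the left subtree, then the node, then the right subtree.
At hop: go left to ivy.
  At ivy: go left to kale.
    At kale: go left to iris.
      iris is a leaf — visit iris.
    Visit kale.
    At kale: go right to aster.
      aster is a leaf — visit aster.
  Visit ivy.
  At ivy: go right to cedar.
    cedar is a leaf — visit cedar.
Visit hop.
At hop: go right to rye.
  At rye: go left to lily.
    At lily: go left to fig.
      At fig: go left to moss.
        At moss: go left to bay.
          bay is a leaf — visit bay.
        Visit moss.
        At moss: no right child.
      Visit fig.
      At fig: go right to elm.
        elm is a leaf — visit elm.
    Visit lily.
    At lily: go right to teak.
      At teak: go left to fern.
        fern is a leaf — visit fern.
      Visit teak.
      At teak: no right child.
  Visit rye.
  At rye: no right child.
Full in-order sequence: iris, kale, aster, ivy, cedar, hop, bay, moss, fig, elm, lily, fern, teak, rye.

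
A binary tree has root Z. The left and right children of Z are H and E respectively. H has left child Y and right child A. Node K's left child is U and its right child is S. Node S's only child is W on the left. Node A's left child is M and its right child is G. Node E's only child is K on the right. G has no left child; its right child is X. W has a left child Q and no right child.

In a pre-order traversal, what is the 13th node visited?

Q

Pre-order visits the node, then its left subtree, then its right subtree.
Visit Z.
At Z: go left to H.
  Visit H.
  At H: go left to Y.
    Y is a leaf — visit Y.
  At H: go right to A.
    Visit A.
    At A: go left to M.
      M is a leaf — visit M.
    At A: go right to G.
      Visit G.
      At G: no left child.
      At G: go right to X.
        X is a leaf — visit X.
At Z: go right to E.
  Visit E.
  At E: no left child.
  At E: go right to K.
    Visit K.
    At K: go left to U.
      U is a leaf — visit U.
    At K: go right to S.
      Visit S.
      At S: go left to W.
        Visit W.
        At W: go left to Q.
          Q is a leaf — visit Q.
        At W: no right child.
      At S: no right child.
Full pre-order sequence: Z, H, Y, A, M, G, X, E, K, U, S, W, Q.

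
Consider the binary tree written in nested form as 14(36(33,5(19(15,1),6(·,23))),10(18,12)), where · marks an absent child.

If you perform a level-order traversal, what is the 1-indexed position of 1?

11

Level-order visits nodes level by level from the root, left to right within each level.
Level 0: 14
Level 1: 36, 10
Level 2: 33, 5, 18, 12
Level 3: 19, 6
Level 4: 15, 1, 23
Full level-order sequence: 14, 36, 10, 33, 5, 18, 12, 19, 6, 15, 1, 23.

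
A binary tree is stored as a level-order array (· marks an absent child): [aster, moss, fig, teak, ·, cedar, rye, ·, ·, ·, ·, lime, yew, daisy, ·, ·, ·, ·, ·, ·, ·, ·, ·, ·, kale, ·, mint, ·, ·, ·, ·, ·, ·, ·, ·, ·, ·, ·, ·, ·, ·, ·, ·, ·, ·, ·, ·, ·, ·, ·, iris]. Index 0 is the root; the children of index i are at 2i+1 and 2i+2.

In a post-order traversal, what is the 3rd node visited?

iris

Post-order visits the left subtree, then the right subtree, then the node.
At aster: go left to moss.
  At moss: go left to teak.
    teak is a leaf — visit teak.
  At moss: no right child.
  Visit moss.
At aster: go right to fig.
  At fig: go left to cedar.
    At cedar: go left to lime.
      At lime: no left child.
      At lime: go right to kale.
        At kale: no left child.
        At kale: go right to iris.
          iris is a leaf — visit iris.
        Visit kale.
      Visit lime.
    At cedar: go right to yew.
      At yew: no left child.
      At yew: go right to mint.
        mint is a leaf — visit mint.
      Visit yew.
    Visit cedar.
  At fig: go right to rye.
    At rye: go left to daisy.
      daisy is a leaf — visit daisy.
    At rye: no right child.
    Visit rye.
  Visit fig.
Visit aster.
Full post-order sequence: teak, moss, iris, kale, lime, mint, yew, cedar, daisy, rye, fig, aster.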